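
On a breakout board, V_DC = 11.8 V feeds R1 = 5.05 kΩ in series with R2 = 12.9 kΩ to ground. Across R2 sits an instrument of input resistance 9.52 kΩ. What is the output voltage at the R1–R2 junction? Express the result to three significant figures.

V_out ≈ 6.14 V

First combine the lower leg with the load: R2 ‖ R_L = 5.478 kΩ.
Now apply the divider: V_out = 11.8 × 0.5203 = 6.140 V.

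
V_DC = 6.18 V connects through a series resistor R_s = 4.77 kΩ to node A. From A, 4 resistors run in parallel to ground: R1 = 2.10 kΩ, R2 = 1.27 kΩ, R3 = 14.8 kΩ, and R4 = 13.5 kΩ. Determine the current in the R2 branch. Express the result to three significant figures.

Parallel bank: R_p = 1/(1/2.10 + 1/1.27 + 1/14.8 + 1/13.5) = 0.7116 kΩ.
V_A by voltage divider: V_A = 6.18 × 0.7116/(4.77 + 0.7116) = 0.8023 V.
Branch current I = V_A/R2 = 0.8023/1.27 = 0.6317 mA.

I ≈ 0.632 mA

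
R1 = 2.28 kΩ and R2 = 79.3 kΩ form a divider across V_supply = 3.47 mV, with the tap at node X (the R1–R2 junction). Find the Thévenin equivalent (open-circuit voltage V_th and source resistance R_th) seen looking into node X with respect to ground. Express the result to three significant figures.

V_th ≈ 3.37 mV, R_th ≈ 2.22 kΩ

V_th is the unloaded tap voltage: V_supply · R2/(R1+R2) = 3.47 × 0.9721 = 3.373 mV.
Looking into X with the source shorted: R_th = R1·R2/(R1+R2) = 2.280 × 79.3/81.58 = 2.216 kΩ.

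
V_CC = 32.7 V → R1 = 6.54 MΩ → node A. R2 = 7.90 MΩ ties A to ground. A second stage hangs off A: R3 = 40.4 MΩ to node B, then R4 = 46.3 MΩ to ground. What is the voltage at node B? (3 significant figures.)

Node A sees R2 in parallel with the series input of stage 2, R3 + R4 = 86.70 MΩ.
R2 ‖ (R3+R4) = 7.240 MΩ.
V_A = 32.7 × 7.240/(6.54 + 7.240) = 17.18 V.
V_B = V_A × 0.5340 = 9.175 V.

V_B ≈ 9.18 V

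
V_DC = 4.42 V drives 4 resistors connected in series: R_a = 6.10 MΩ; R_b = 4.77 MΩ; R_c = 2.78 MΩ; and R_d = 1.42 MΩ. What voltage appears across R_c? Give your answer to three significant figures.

ΣR = 6.10 + 4.77 + 2.78 + 1.42 = 15.07 MΩ.
By the voltage-divider rule, V = 4.42 × 2.780/15.07 = 0.8154 V.

V ≈ 0.815 V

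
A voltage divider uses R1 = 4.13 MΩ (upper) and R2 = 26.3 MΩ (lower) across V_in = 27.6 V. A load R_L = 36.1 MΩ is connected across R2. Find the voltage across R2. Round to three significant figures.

R2 ‖ R_L = (26.3 × 36.1)/(26.3 + 36.1) = 15.22 MΩ.
Now apply the divider: V_out = 27.6 × 0.7865 = 21.71 V.

V_out ≈ 21.7 V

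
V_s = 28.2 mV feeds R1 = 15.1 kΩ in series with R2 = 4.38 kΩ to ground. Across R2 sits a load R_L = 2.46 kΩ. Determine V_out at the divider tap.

R2 ‖ R_L = (4.38 × 2.46)/(4.38 + 2.46) = 1.575 kΩ.
Voltage divider with the loaded lower leg: V_out = 28.2 × 1.575/(15.1 + 1.575) = 28.2 × 0.09447 = 2.664 mV.
(Unloaded it would be 6.34 mV; the load pulls it down.)

V_out ≈ 2.66 mV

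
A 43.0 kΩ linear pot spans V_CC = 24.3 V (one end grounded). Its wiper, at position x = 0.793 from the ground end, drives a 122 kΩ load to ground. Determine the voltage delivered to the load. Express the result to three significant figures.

Lower segment x·R_p = 34.10 kΩ; upper segment (1−x)·R_p = 8.901 kΩ.
Lower segment in parallel with the load: 34.10 ‖ 122 = 26.65 kΩ.
Then V_out = V_CC · 26.65/(8.901 + 26.65) = 18.22 V.
(Unloaded: V_out = x·V_CC = 19.3 V.)

V_out ≈ 18.2 V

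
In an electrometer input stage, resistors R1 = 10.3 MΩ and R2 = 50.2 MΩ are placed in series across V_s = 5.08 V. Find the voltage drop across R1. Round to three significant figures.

Series total: ΣR = 10.3 + 50.2 = 60.50 MΩ.
By the voltage-divider rule, V = 5.08 × 10.30/60.50 = 0.8649 V.

V ≈ 0.865 V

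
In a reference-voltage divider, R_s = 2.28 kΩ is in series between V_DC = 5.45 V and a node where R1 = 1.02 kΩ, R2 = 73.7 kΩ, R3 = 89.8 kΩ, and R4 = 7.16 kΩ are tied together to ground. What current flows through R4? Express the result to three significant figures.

I ≈ 0.211 mA

Equivalent of the parallel group: R_p = 0.8735 kΩ.
V_A by voltage divider: V_A = 5.45 × 0.8735/(2.28 + 0.8735) = 1.510 V.
Branch current I = V_A/R4 = 1.510/7.16 = 0.2108 mA.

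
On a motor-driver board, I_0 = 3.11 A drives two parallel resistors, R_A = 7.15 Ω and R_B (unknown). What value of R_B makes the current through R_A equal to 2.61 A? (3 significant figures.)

R_B ≈ 37.3 Ω

Two-branch current divider: I_A = I_0 · R_B/(R_A + R_B).
With f = 0.8392, R_B = R_A · f/(1−f) = 7.15 × 5.220 = 37.32 Ω.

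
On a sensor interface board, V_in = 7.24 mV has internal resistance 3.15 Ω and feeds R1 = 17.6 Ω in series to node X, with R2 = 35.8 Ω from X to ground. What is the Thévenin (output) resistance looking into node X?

R_th ≈ 13.1 Ω

R1' = 3.15 + 17.6 = 20.75 Ω (source resistance + R1).
Zeroing V_in shorts the top of R1' to ground, so R_th = R1' ‖ R2 = 13.14 Ω.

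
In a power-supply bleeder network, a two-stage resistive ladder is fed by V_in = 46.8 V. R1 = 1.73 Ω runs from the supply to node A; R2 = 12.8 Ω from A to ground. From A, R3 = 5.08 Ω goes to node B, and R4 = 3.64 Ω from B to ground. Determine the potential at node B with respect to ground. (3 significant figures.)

V_B ≈ 14.6 V

Node A sees R2 in parallel with the series input of stage 2, R3 + R4 = 8.720 Ω.
Effective lower resistance at A: R2 ‖ 8.720 = 5.187 Ω.
So V_A = 46.8 × 0.7499 = 35.09 V.
Stage 2 is unloaded, so V_B = V_A · R4/(R3+R4) = 35.09 × 3.64/8.720 = 14.65 V.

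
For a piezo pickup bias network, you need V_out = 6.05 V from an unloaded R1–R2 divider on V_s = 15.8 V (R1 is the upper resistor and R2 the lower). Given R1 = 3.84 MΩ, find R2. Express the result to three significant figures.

R2 ≈ 2.38 MΩ

V_out/V_s = R2/(R1+R2) = 0.3829.
So R2 = R1 · V_out/(V_s − V_out) = 3.84 × 6.05/(15.8 − 6.05) = 3.84 × 0.6205 = 2.383 MΩ.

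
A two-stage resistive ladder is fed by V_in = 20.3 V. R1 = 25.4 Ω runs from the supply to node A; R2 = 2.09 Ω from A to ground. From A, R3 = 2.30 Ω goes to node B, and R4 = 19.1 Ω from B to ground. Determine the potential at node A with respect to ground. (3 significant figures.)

V_A ≈ 1.42 V

The second stage (R3 + R4 = 21.40 Ω) loads node A in parallel with R2.
Effective lower resistance at A: R2 ‖ 21.40 = 1.904 Ω.
So V_A = 20.3 × 0.06973 = 1.416 V.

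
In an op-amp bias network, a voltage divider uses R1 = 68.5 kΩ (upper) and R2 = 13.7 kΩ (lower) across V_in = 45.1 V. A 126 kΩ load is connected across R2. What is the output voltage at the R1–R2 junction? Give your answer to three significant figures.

V_out ≈ 6.89 V

R2 ‖ R_L = (13.7 × 126)/(13.7 + 126) = 12.36 kΩ.
Voltage divider with the loaded lower leg: V_out = 45.1 × 12.36/(68.5 + 12.36) = 45.1 × 0.1528 = 6.892 V.
(Unloaded it would be 7.52 V; the load pulls it down.)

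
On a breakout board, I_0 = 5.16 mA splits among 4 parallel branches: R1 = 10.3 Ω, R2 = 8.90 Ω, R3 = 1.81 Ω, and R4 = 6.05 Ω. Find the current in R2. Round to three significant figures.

Total conductance ΣG = 1/10.3 + 1/8.90 + 1/1.81 + 1/6.05 = 0.9272 (units of 1/Ω).
Current divider: I(R2) = I_0 · G_k/ΣG = 5.16 × (0.1124/0.9272) = 5.16 × 0.1212 = 0.6253 mA.

I ≈ 0.625 mA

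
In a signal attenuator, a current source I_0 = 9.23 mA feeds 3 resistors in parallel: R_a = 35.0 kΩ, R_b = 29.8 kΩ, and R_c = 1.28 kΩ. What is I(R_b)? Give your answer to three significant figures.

I ≈ 0.367 mA

Total conductance ΣG = 1/35.0 + 1/29.8 + 1/1.28 = 0.8434 (units of 1/kΩ).
By the current-divider rule, I = I_0 · G_k/ΣG = 9.23 × 0.03979 = 0.3673 mA.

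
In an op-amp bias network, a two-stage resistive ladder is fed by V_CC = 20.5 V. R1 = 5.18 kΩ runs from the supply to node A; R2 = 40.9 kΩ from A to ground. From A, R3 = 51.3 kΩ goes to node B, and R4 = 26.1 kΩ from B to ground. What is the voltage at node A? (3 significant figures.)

Node A sees R2 in parallel with the series input of stage 2, R3 + R4 = 77.40 kΩ.
R2 ‖ (R3+R4) = 26.76 kΩ.
So V_A = 20.5 × 0.8378 = 17.18 V.

V_A ≈ 17.2 V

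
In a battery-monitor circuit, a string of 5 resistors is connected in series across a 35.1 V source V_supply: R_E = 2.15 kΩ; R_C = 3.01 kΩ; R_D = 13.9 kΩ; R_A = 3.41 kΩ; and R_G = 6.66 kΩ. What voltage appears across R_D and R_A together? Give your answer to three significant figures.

V ≈ 20.9 V

Total series resistance ΣR = 2.15 + 3.01 + 13.9 + 3.41 + 6.66 = 29.13 kΩ.
R_{R_D..R_A} = 13.9 + 3.41 = 17.31 kΩ.
V = V_supply · R/ΣR = 35.1 × 0.5942 = 20.86 V.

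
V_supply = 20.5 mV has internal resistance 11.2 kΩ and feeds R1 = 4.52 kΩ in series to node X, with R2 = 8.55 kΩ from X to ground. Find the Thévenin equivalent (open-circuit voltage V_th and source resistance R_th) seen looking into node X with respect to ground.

V_th ≈ 7.22 mV, R_th ≈ 5.54 kΩ

R1' = 11.2 + 4.52 = 15.72 kΩ (source resistance + R1).
V_th is the unloaded tap voltage: V_supply · R2/(R1'+R2) = 20.5 × 0.3523 = 7.222 mV.
Zeroing V_supply shorts the top of R1' to ground, so R_th = R1' ‖ R2 = 5.538 kΩ.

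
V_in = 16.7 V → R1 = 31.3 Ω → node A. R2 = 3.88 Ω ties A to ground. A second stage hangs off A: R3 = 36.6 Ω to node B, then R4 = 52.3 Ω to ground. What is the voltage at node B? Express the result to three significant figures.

V_B ≈ 1.04 V

Looking into the second stage from A: R3 + R4 = 88.90 Ω appears in parallel with R2.
Effective lower resistance at A: R2 ‖ 88.90 = 3.718 Ω.
So V_A = 16.7 × 0.1062 = 1.773 V.
V_B = V_A × 0.5883 = 1.043 V.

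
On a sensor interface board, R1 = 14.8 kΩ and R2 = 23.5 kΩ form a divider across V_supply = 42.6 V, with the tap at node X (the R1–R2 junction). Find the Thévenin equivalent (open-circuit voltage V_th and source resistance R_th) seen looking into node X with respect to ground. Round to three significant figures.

V_th ≈ 26.1 V, R_th ≈ 9.08 kΩ

V_th is the unloaded tap voltage: V_supply · R2/(R1+R2) = 42.6 × 0.6136 = 26.14 V.
Zeroing V_supply shorts the top of R1 to ground, so R_th = R1 ‖ R2 = 9.081 kΩ.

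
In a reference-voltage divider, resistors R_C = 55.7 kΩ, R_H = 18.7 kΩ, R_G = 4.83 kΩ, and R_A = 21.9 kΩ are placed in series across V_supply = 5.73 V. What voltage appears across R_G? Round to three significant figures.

Series total: ΣR = 55.7 + 18.7 + 4.83 + 21.9 = 101.1 kΩ.
Voltage divider: V = V_supply · (4.830 / 101.1) = 5.73 × 0.04776 = 0.2737 V.

V ≈ 0.274 V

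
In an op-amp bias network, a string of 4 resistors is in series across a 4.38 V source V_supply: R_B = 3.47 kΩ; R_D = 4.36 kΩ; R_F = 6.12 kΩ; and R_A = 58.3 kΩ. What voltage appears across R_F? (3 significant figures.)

V ≈ 0.371 V

Total series resistance ΣR = 3.47 + 4.36 + 6.12 + 58.3 = 72.25 kΩ.
Voltage divider: V = V_supply · (6.120 / 72.25) = 4.38 × 0.08471 = 0.3710 V.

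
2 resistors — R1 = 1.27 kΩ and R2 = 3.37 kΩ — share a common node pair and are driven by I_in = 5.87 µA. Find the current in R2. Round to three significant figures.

For two parallel branches, I_k = I_in · (other R)/(sum of R).
I(R2) = 5.87 × 1.27/(1.27 + 3.37) = 5.87 × 0.2737 = 1.607 µA.

I ≈ 1.61 µA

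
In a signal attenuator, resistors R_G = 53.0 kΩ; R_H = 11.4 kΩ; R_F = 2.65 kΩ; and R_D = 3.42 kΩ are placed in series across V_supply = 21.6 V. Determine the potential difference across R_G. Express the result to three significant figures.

Total series resistance ΣR = 53.0 + 11.4 + 2.65 + 3.42 = 70.47 kΩ.
By the voltage-divider rule, V = 21.6 × 53.00/70.47 = 16.25 V.

V ≈ 16.2 V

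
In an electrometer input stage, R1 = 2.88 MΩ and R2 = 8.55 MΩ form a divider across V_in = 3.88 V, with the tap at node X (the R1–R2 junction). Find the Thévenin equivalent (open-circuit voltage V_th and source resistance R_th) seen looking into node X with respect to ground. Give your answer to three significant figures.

With X open, the divider is unloaded: V_th = 3.88 × 8.55/11.43 = 2.902 V.
Looking into X with the source shorted: R_th = R1·R2/(R1+R2) = 2.880 × 8.55/11.43 = 2.154 MΩ.

V_th ≈ 2.90 V, R_th ≈ 2.15 MΩ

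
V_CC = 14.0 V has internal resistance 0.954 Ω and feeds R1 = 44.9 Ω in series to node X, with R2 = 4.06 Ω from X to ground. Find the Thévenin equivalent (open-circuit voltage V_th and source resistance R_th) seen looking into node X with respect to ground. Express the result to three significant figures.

R1' = 0.954 + 44.9 = 45.85 Ω (source resistance + R1).
V_th is the unloaded tap voltage: V_CC · R2/(R1'+R2) = 14.0 × 0.08134 = 1.139 V.
With V_CC suppressed (replaced by a short), R_th = R1' ‖ R2 = (45.85 × 4.06)/(45.85 + 4.06) = 3.730 Ω.

V_th ≈ 1.14 V, R_th ≈ 3.73 Ω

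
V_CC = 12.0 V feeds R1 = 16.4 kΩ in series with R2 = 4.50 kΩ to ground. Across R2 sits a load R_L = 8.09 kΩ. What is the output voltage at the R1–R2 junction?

V_out ≈ 1.80 V

R2 ‖ R_L = (4.50 × 8.09)/(4.50 + 8.09) = 2.892 kΩ.
Then V_out = V_CC · R2'/(R1 + R2') = 12.0 × 2.892/19.29 = 1.799 V.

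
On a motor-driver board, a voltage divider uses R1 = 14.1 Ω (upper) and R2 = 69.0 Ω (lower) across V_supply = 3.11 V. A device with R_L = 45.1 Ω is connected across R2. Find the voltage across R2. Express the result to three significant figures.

V_out ≈ 2.05 V

The load sits in parallel with R2, giving an effective lower resistance R2' = R2·R_L/(R2+R_L) = 27.27 Ω.
Voltage divider with the loaded lower leg: V_out = 3.11 × 27.27/(14.1 + 27.27) = 3.11 × 0.6592 = 2.050 V.
(Unloaded it would be 2.58 V; the load pulls it down.)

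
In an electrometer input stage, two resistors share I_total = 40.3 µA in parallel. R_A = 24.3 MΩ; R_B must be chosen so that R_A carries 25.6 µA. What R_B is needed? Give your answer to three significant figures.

R_B ≈ 42.3 MΩ

In a two-way split, I_A/I_total = R_B/(R_A + R_B).
25.6/40.3 = R_B/(R_A + R_B) → R_B = R_A · (0.6352)/(1 − 0.6352) = 24.3 × 1.741 = 42.32 MΩ.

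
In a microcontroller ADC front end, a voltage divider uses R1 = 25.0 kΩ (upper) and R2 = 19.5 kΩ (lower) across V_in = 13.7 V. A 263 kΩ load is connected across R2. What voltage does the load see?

V_out ≈ 5.76 V

First combine the lower leg with the load: R2 ‖ R_L = 18.15 kΩ.
Then V_out = V_in · R2'/(R1 + R2') = 13.7 × 18.15/43.15 = 5.763 V.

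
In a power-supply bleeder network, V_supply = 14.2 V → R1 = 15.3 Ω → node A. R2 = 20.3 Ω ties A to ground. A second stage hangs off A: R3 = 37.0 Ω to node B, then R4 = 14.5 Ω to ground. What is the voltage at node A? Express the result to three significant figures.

Looking into the second stage from A: R3 + R4 = 51.50 Ω appears in parallel with R2.
Effective lower resistance at A: R2 ‖ 51.50 = 14.56 Ω.
So V_A = 14.2 × 0.4876 = 6.924 V.

V_A ≈ 6.92 V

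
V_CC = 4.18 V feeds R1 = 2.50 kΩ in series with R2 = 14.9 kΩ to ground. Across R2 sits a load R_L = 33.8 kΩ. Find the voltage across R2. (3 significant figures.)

R2 ‖ R_L = (14.9 × 33.8)/(14.9 + 33.8) = 10.34 kΩ.
Now apply the divider: V_out = 4.18 × 0.8053 = 3.366 V.

V_out ≈ 3.37 V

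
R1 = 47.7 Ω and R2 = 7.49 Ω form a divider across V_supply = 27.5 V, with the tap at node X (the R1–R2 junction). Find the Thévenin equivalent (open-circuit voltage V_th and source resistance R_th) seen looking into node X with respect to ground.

V_th is the unloaded tap voltage: V_supply · R2/(R1+R2) = 27.5 × 0.1357 = 3.732 V.
With V_supply suppressed (replaced by a short), R_th = R1 ‖ R2 = (47.70 × 7.49)/(47.70 + 7.49) = 6.474 Ω.

V_th ≈ 3.73 V, R_th ≈ 6.47 Ω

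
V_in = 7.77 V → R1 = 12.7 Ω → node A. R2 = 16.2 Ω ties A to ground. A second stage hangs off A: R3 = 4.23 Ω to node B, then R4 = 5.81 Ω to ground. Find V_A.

V_A ≈ 2.55 V

Looking into the second stage from A: R3 + R4 = 10.04 Ω appears in parallel with R2.
R2 ‖ (R3+R4) = 6.198 Ω.
V_A = 7.77 × 6.198/(12.7 + 6.198) = 2.548 V.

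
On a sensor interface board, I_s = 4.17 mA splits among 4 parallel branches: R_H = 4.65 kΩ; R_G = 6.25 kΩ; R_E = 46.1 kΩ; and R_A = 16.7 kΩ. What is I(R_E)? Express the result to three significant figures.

I ≈ 0.198 mA

Conductances: ΣG = 1/4.65 + 1/6.25 + 1/46.1 + 1/16.7 = 0.4566 (1/kΩ).
By the current-divider rule, I = I_s · G_k/ΣG = 4.17 × 0.04750 = 0.1981 mA.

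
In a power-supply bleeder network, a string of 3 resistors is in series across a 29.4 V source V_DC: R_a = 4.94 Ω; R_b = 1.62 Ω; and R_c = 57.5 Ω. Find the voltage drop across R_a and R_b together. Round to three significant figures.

V ≈ 3.01 V

ΣR = 4.94 + 1.62 + 57.5 = 64.06 Ω.
R_{R_a..R_b} = 4.94 + 1.62 = 6.560 Ω.
By the voltage-divider rule, V = 29.4 × 6.560/64.06 = 3.011 V.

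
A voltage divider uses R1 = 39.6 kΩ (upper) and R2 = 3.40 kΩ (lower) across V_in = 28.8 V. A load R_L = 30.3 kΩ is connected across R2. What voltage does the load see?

The load sits in parallel with R2, giving an effective lower resistance R2' = R2·R_L/(R2+R_L) = 3.057 kΩ.
Now apply the divider: V_out = 28.8 × 0.07166 = 2.064 V.

V_out ≈ 2.06 V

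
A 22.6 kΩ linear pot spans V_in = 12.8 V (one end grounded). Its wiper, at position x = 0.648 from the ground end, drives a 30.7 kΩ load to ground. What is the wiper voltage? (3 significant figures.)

The pot divides into 7.955 kΩ above the wiper and 14.64 kΩ below.
Lower segment in parallel with the load: 14.64 ‖ 30.7 = 9.915 kΩ.
Loaded-divider output: V_out = 12.8 × 0.5548 = 7.102 V.

V_out ≈ 7.10 V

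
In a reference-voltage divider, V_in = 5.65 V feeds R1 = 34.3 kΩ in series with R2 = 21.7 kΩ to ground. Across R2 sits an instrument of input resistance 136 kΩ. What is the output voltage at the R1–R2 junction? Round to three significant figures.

The load sits in parallel with R2, giving an effective lower resistance R2' = R2·R_L/(R2+R_L) = 18.71 kΩ.
Then V_out = V_in · R2'/(R1 + R2') = 5.65 × 18.71/53.01 = 1.994 V.

V_out ≈ 1.99 V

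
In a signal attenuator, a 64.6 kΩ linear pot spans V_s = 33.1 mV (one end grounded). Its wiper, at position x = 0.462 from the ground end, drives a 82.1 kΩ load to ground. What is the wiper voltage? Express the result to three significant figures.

V_out ≈ 12.8 mV

Lower segment x·R_p = 29.85 kΩ; upper segment (1−x)·R_p = 34.75 kΩ.
Lower segment in parallel with the load: 29.85 ‖ 82.1 = 21.89 kΩ.
V_out = 33.1 × 21.89/(34.75 + 21.89) = 12.79 mV.
(Unloaded: V_out = x·V_s = 15.3 mV.)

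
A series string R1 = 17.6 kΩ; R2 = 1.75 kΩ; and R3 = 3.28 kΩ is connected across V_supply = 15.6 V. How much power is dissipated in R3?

The common current is I = 15.6/22.63 = 0.6894 mA.
P(R3) = I²·R3 = (0.6894)² × 3.28 = 1.559 mW.

P ≈ 1.56 mW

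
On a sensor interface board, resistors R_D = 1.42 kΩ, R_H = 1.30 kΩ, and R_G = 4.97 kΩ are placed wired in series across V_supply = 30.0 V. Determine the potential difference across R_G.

V ≈ 19.4 V

ΣR = 1.42 + 1.30 + 4.97 = 7.690 kΩ.
Voltage divider: V = V_supply · (4.970 / 7.690) = 30.0 × 0.6463 = 19.39 V.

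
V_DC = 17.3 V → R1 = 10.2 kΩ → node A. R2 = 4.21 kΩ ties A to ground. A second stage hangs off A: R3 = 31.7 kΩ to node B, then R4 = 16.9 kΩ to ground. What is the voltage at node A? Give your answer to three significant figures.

Looking into the second stage from A: R3 + R4 = 48.60 kΩ appears in parallel with R2.
Effective lower resistance at A: R2 ‖ 48.60 = 3.874 kΩ.
First divider: V_A = V_DC · 3.874/(10.2 + 3.874) = 4.762 V.

V_A ≈ 4.76 V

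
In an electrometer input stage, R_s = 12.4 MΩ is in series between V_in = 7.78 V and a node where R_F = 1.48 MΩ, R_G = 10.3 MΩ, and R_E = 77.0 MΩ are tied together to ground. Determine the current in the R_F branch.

Parallel bank: R_p = 1/(1/1.48 + 1/10.3 + 1/77.0) = 1.273 MΩ.
V_A by voltage divider: V_A = 7.78 × 1.273/(12.4 + 1.273) = 0.7242 V.
I(R_F) = V_A / R_F = 0.7242/1.48 = 0.4893 µA.
(Equivalently: I_total = 0.5690 µA, then current-divider fraction G_k/ΣG = 0.8599.)

I ≈ 0.489 µA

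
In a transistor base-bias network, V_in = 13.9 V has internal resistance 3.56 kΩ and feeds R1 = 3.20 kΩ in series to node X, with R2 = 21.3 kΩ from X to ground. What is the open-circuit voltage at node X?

V_th ≈ 10.6 V

R1' = 3.56 + 3.20 = 6.760 kΩ (source resistance + R1).
Open-circuit (no load on X): V_th = V_in · R2/(R1' + R2) = 13.9 × 21.3/(6.760 + 21.3) = 10.55 V.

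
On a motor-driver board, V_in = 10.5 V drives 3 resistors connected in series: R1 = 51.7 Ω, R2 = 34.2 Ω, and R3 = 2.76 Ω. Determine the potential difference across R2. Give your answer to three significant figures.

ΣR = 51.7 + 34.2 + 2.76 = 88.66 Ω.
V = V_in · R/ΣR = 10.5 × 0.3857 = 4.050 V.

V ≈ 4.05 V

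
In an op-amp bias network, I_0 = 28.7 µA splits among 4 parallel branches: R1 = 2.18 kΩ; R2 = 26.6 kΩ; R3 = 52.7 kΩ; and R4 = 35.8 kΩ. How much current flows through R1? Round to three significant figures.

I ≈ 24.2 µA

Conductances: ΣG = 1/2.18 + 1/26.6 + 1/52.7 + 1/35.8 = 0.5432 (1/kΩ).
By the current-divider rule, I = I_0 · G_k/ΣG = 28.7 × 0.8444 = 24.24 µA.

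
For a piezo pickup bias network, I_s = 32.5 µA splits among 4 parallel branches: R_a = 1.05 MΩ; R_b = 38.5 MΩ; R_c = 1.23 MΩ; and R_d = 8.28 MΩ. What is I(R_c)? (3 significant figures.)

ΣG = 1/1.05 + 1/38.5 + 1/1.23 + 1/8.28 = 1.912.
By the current-divider rule, I = I_s · G_k/ΣG = 32.5 × 0.4252 = 13.82 µA.

I ≈ 13.8 µA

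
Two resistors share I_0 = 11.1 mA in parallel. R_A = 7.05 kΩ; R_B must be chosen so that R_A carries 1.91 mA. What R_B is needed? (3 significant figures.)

In a two-way split, I_A/I_0 = R_B/(R_A + R_B).
1.91/11.1 = R_B/(R_A + R_B) → R_B = R_A · (0.1721)/(1 − 0.1721) = 7.05 × 0.2078 = 1.465 kΩ.

R_B ≈ 1.47 kΩ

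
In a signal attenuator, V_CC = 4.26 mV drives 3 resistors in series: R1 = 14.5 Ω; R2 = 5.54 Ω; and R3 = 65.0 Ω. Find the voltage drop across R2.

V ≈ 0.278 mV

ΣR = 14.5 + 5.54 + 65.0 = 85.04 Ω.
By the voltage-divider rule, V = 4.26 × 5.540/85.04 = 0.2775 mV.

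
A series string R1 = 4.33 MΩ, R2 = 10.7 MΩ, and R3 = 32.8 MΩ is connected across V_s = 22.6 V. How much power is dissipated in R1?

P ≈ 0.967 µW

ΣR = 47.83 MΩ → I = 22.6/47.83 = 0.4725 µA.
P(R1) = I²·R1 = (0.4725)² × 4.33 = 0.9667 µW.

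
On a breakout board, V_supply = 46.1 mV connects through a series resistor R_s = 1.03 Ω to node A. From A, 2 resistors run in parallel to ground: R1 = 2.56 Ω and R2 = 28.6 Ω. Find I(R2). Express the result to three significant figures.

Parallel bank: R_p = 1/(1/2.56 + 1/28.6) = 2.350 Ω.
V_A = 46.1 × 2.350/3.380 = 32.05 mV.
Branch current I = V_A/R2 = 32.05/28.6 = 1.121 mA.
(Equivalently: I_total = 13.64 mA, then current-divider fraction G_k/ΣG = 0.08216.)

I ≈ 1.12 mA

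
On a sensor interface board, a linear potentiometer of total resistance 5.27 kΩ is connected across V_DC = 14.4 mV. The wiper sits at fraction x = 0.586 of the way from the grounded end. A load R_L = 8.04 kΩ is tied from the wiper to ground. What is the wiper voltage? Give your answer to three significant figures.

V_out ≈ 7.28 mV

Split the track: R_lower = x·R_p = 3.088 kΩ, R_upper = (1−x)·R_p = 2.182 kΩ.
R_L loads the lower segment: effective lower R = 2.231 kΩ.
Loaded-divider output: V_out = 14.4 × 0.5056 = 7.281 mV.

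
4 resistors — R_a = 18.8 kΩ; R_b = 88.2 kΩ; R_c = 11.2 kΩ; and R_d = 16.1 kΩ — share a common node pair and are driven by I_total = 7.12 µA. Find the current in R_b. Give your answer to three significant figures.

ΣG = 1/18.8 + 1/88.2 + 1/11.2 + 1/16.1 = 0.2159.
R_b takes the fraction G_k/ΣG = 0.01134/0.2159 = 0.05251, so I = 7.12 × 0.05251 = 0.3739 µA.

I ≈ 0.374 µA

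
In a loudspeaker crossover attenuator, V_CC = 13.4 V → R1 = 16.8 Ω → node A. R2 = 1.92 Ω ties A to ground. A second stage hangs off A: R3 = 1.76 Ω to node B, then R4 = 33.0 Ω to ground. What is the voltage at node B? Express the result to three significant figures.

V_B ≈ 1.24 V

The second stage (R3 + R4 = 34.76 Ω) loads node A in parallel with R2.
R2 ‖ (R3+R4) = 1.819 Ω.
First divider: V_A = V_CC · 1.819/(16.8 + 1.819) = 1.309 V.
Stage 2 is unloaded, so V_B = V_A · R4/(R3+R4) = 1.309 × 33.0/34.76 = 1.243 V.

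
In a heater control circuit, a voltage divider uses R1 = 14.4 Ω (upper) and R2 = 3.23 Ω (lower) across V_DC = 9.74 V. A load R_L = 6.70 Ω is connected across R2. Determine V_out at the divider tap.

V_out ≈ 1.28 V

The load sits in parallel with R2, giving an effective lower resistance R2' = R2·R_L/(R2+R_L) = 2.179 Ω.
Then V_out = V_DC · R2'/(R1 + R2') = 9.74 × 2.179/16.58 = 1.280 V.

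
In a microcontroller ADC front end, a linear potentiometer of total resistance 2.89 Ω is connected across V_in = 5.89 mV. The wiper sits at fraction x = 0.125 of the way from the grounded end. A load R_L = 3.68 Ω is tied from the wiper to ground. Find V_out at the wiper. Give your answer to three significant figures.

Lower segment x·R_p = 0.3613 Ω; upper segment (1−x)·R_p = 2.529 Ω.
(x·R_p) ‖ R_L = 0.3290 Ω.
Loaded-divider output: V_out = 5.89 × 0.1151 = 0.6780 mV.
(Unloaded: V_out = x·V_in = 0.736 mV.)

V_out ≈ 0.678 mV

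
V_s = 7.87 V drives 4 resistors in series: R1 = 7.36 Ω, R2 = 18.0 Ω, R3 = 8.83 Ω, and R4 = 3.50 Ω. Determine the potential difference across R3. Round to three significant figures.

V ≈ 1.84 V

Total series resistance ΣR = 7.36 + 18.0 + 8.83 + 3.50 = 37.69 Ω.
Voltage divider: V = V_s · (8.830 / 37.69) = 7.87 × 0.2343 = 1.844 V.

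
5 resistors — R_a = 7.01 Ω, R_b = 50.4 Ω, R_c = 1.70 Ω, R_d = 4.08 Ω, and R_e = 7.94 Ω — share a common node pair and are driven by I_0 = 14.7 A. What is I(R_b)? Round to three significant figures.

Conductances: ΣG = 1/7.01 + 1/50.4 + 1/1.70 + 1/4.08 + 1/7.94 = 1.122 (1/Ω).
By the current-divider rule, I = I_0 · G_k/ΣG = 14.7 × 0.01769 = 0.2600 A.

I ≈ 0.260 A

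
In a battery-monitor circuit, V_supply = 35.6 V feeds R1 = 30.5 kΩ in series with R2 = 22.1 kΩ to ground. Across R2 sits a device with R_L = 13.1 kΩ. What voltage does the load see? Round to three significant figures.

R2 ‖ R_L = (22.1 × 13.1)/(22.1 + 13.1) = 8.225 kΩ.
Voltage divider with the loaded lower leg: V_out = 35.6 × 8.225/(30.5 + 8.225) = 35.6 × 0.2124 = 7.561 V.
(Unloaded it would be 15.0 V; the load pulls it down.)

V_out ≈ 7.56 V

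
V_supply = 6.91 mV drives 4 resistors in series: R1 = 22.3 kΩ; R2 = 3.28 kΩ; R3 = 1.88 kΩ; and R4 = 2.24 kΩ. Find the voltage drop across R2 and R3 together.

V ≈ 1.20 mV

Series total: ΣR = 22.3 + 3.28 + 1.88 + 2.24 = 29.70 kΩ.
R_{R2..R3} = 3.28 + 1.88 = 5.160 kΩ.
V = V_supply · R/ΣR = 6.91 × 0.1737 = 1.201 mV.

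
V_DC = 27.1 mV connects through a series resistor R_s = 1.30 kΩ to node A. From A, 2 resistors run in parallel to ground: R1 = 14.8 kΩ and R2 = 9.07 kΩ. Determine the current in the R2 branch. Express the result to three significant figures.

I ≈ 2.43 µA

Equivalent of the parallel group: R_p = 5.624 kΩ.
Node voltage V_A = V_DC · R_p/(R_s + R_p) = 27.1 × 0.8122 = 22.01 mV.
Branch current I = V_A/R2 = 22.01/9.07 = 2.427 µA.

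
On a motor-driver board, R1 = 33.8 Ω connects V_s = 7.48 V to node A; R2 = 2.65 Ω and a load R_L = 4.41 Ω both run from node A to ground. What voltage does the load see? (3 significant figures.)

V_out ≈ 0.349 V

The load sits in parallel with R2, giving an effective lower resistance R2' = R2·R_L/(R2+R_L) = 1.655 Ω.
Then V_out = V_s · R2'/(R1 + R2') = 7.48 × 1.655/35.46 = 0.3492 V.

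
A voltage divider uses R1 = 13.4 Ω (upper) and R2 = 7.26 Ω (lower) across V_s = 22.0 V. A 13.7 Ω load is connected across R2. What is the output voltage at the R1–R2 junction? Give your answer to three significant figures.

The load sits in parallel with R2, giving an effective lower resistance R2' = R2·R_L/(R2+R_L) = 4.745 Ω.
Voltage divider with the loaded lower leg: V_out = 22.0 × 4.745/(13.4 + 4.745) = 22.0 × 0.2615 = 5.753 V.
(Unloaded it would be 7.73 V; the load pulls it down.)

V_out ≈ 5.75 V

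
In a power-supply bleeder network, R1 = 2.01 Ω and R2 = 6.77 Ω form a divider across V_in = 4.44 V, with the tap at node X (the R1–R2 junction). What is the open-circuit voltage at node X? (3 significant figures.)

V_th is the unloaded tap voltage: V_in · R2/(R1+R2) = 4.44 × 0.7711 = 3.424 V.

V_th ≈ 3.42 V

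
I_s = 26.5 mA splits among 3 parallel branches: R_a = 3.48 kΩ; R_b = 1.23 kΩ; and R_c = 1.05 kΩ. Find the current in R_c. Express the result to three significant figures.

I ≈ 12.3 mA

ΣG = 1/3.48 + 1/1.23 + 1/1.05 = 2.053.
R_c takes the fraction G_k/ΣG = 0.9524/2.053 = 0.4640, so I = 26.5 × 0.4640 = 12.29 mA.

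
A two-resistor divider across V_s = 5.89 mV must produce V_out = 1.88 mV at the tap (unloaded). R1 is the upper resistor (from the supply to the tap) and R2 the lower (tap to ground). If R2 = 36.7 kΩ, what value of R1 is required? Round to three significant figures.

V_out/V_s = R2/(R1+R2) = 0.3192.
Rearranging, R1 = R2·(1−k)/k = 36.7 × 2.133 = 78.28 kΩ.

R1 ≈ 78.3 kΩ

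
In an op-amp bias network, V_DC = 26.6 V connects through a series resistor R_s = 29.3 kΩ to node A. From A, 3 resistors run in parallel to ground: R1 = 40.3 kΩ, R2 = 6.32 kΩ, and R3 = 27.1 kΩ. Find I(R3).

I ≈ 0.132 mA

Combine the parallel branches: R_p = (1/40.3 + 1/6.32 + 1/27.1)⁻¹ = 4.547 kΩ.
V_A = 26.6 × 4.547/33.85 = 3.573 V.
I(R3) = V_A / R3 = 3.573/27.1 = 0.1319 mA.
(Equivalently: I_total = 0.7859 mA, then current-divider fraction G_k/ΣG = 0.1678.)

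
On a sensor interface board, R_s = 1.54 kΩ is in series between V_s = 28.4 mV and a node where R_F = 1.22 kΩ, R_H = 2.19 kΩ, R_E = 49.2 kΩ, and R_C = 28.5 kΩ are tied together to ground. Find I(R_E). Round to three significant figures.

I ≈ 0.189 µA

Equivalent of the parallel group: R_p = 0.7509 kΩ.
Node voltage V_A = V_s · R_p/(R_s + R_p) = 28.4 × 0.3278 = 9.309 mV.
I(R_E) = V_A / R_E = 9.309/49.2 = 0.1892 µA.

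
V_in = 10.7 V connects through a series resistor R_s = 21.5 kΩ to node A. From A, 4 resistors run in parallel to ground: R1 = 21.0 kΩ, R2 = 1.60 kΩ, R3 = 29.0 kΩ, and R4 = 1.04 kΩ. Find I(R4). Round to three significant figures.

Combine the parallel branches: R_p = (1/21.0 + 1/1.60 + 1/29.0 + 1/1.04)⁻¹ = 0.5993 kΩ.
Node voltage V_A = V_in · R_p/(R_s + R_p) = 10.7 × 0.02712 = 0.2902 V.
Branch current I = V_A/R4 = 0.2902/1.04 = 0.2790 mA.

I ≈ 0.279 mA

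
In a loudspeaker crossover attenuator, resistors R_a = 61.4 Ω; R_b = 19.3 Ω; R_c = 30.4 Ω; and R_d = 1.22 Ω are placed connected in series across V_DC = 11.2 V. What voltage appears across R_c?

V ≈ 3.03 V

Total series resistance ΣR = 61.4 + 19.3 + 30.4 + 1.22 = 112.3 Ω.
V = V_DC · R/ΣR = 11.2 × 0.2707 = 3.031 V.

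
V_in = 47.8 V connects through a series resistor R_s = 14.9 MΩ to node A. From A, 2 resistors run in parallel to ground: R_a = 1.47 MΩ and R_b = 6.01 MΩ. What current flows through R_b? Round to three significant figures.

Parallel bank: R_p = 1/(1/1.47 + 1/6.01) = 1.181 MΩ.
V_A by voltage divider: V_A = 47.8 × 1.181/(14.9 + 1.181) = 3.511 V.
I(R_b) = V_A / R_b = 3.511/6.01 = 0.5842 µA.

I ≈ 0.584 µA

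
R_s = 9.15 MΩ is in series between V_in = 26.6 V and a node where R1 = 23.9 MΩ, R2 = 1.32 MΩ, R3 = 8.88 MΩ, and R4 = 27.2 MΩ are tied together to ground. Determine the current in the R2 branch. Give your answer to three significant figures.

Combine the parallel branches: R_p = (1/23.9 + 1/1.32 + 1/8.88 + 1/27.2)⁻¹ = 1.054 MΩ.
Node voltage V_A = V_in · R_p/(R_s + R_p) = 26.6 × 0.1033 = 2.748 V.
Branch current I = V_A/R2 = 2.748/1.32 = 2.081 µA.
(Equivalently: I_total = 2.607 µA, then current-divider fraction G_k/ΣG = 0.7985.)

I ≈ 2.08 µA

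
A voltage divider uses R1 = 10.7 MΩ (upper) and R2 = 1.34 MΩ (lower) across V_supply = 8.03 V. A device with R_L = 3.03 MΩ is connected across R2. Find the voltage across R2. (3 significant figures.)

The load sits in parallel with R2, giving an effective lower resistance R2' = R2·R_L/(R2+R_L) = 0.9291 MΩ.
Now apply the divider: V_out = 8.03 × 0.07990 = 0.6416 V.

V_out ≈ 0.642 V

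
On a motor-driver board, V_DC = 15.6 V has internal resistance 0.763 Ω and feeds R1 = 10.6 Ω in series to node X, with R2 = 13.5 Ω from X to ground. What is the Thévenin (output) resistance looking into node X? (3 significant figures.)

R_th ≈ 6.17 Ω

R1' = 0.763 + 10.6 = 11.36 Ω (source resistance + R1).
With V_DC suppressed (replaced by a short), R_th = R1' ‖ R2 = (11.36 × 13.5)/(11.36 + 13.5) = 6.170 Ω.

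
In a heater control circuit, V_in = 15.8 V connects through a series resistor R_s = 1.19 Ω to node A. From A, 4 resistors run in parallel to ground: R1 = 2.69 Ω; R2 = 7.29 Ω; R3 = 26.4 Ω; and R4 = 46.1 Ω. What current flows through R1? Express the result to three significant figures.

Parallel bank: R_p = 1/(1/2.69 + 1/7.29 + 1/26.4 + 1/46.1) = 1.759 Ω.
Node voltage V_A = V_in · R_p/(R_s + R_p) = 15.8 × 0.5965 = 9.424 V.
Branch current I = V_A/R1 = 9.424/2.69 = 3.503 A.

I ≈ 3.50 A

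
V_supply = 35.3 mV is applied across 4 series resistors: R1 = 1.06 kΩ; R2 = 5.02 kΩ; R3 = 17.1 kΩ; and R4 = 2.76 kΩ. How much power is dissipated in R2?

P ≈ 9.30 nW

The common current is I = 35.3/25.94 = 1.361 µA.
P(R2) = I²·R2 = (1.361)² × 5.02 = 9.296 nW.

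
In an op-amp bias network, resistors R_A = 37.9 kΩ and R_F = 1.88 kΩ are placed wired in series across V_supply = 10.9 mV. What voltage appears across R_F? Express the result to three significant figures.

V ≈ 0.515 mV

Series total: ΣR = 37.9 + 1.88 = 39.78 kΩ.
By the voltage-divider rule, V = 10.9 × 1.880/39.78 = 0.5151 mV.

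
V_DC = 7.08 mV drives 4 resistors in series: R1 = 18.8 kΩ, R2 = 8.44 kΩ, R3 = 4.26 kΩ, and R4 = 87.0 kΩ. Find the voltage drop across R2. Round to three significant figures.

Series total: ΣR = 18.8 + 8.44 + 4.26 + 87.0 = 118.5 kΩ.
By the voltage-divider rule, V = 7.08 × 8.440/118.5 = 0.5043 mV.

V ≈ 0.504 mV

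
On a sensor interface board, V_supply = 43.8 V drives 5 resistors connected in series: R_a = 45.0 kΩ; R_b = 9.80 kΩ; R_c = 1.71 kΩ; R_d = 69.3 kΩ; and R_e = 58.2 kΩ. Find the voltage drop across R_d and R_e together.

V ≈ 30.3 V

Series total: ΣR = 45.0 + 9.80 + 1.71 + 69.3 + 58.2 = 184.0 kΩ.
R_{R_d..R_e} = 69.3 + 58.2 = 127.5 kΩ.
By the voltage-divider rule, V = 43.8 × 127.5/184.0 = 30.35 V.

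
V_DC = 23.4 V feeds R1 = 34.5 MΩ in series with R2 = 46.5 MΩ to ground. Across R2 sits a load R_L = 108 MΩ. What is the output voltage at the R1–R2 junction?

R2 ‖ R_L = (46.5 × 108)/(46.5 + 108) = 32.50 MΩ.
Then V_out = V_DC · R2'/(R1 + R2') = 23.4 × 32.50/67.00 = 11.35 V.

V_out ≈ 11.4 V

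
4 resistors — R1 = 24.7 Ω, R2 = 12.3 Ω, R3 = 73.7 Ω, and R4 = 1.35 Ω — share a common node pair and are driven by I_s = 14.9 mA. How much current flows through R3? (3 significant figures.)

I ≈ 0.231 mA

Conductances: ΣG = 1/24.7 + 1/12.3 + 1/73.7 + 1/1.35 = 0.8761 (1/Ω).
By the current-divider rule, I = I_s · G_k/ΣG = 14.9 × 0.01549 = 0.2308 mA.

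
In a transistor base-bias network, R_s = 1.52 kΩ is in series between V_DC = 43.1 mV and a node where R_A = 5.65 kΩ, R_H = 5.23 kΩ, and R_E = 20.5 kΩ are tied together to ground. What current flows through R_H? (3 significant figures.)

I ≈ 5.04 µA

Parallel bank: R_p = 1/(1/5.65 + 1/5.23 + 1/20.5) = 2.398 kΩ.
Node voltage V_A = V_DC · R_p/(R_s + R_p) = 43.1 × 0.6121 = 26.38 mV.
I(R_H) = V_A / R_H = 26.38/5.23 = 5.044 µA.
(Check via current divider: I_total = 11.00 µA; share G_k/ΣG = 0.4586 → same result.)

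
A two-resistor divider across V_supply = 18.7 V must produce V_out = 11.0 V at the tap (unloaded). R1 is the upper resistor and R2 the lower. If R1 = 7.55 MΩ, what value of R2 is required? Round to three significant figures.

The divider ratio is R2/(R1+R2) = 11.0/18.7 = 0.5882.
R2 = R1 · 0.5882/(1 − 0.5882) = 10.79 MΩ.

R2 ≈ 10.8 MΩ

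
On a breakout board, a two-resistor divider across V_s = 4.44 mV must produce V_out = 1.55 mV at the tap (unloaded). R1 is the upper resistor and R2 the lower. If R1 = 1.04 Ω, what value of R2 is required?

V_out/V_s = R2/(R1+R2) = 0.3491.
Rearranging, R2 = R1·k/(1−k) = 1.04 × 0.5363 = 0.5578 Ω.

R2 ≈ 0.558 Ω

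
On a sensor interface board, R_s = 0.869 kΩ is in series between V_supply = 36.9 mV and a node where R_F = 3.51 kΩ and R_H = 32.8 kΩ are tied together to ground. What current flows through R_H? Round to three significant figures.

I ≈ 0.883 µA

Parallel bank: R_p = 1/(1/3.51 + 1/32.8) = 3.171 kΩ.
V_A by voltage divider: V_A = 36.9 × 3.171/(0.869 + 3.171) = 28.96 mV.
I(R_H) = V_A / R_H = 28.96/32.8 = 0.8830 µA.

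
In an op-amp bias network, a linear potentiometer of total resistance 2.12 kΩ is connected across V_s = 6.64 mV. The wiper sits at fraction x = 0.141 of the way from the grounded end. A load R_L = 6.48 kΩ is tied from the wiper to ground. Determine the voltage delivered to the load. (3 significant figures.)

V_out ≈ 0.901 mV

Split the track: R_lower = x·R_p = 0.2989 kΩ, R_upper = (1−x)·R_p = 1.821 kΩ.
R_L loads the lower segment: effective lower R = 0.2857 kΩ.
V_out = 6.64 × 0.2857/(1.821 + 0.2857) = 0.9006 mV.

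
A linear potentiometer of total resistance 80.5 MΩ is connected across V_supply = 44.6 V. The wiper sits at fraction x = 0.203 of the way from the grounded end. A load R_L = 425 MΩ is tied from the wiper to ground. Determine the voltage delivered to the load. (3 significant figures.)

Split the track: R_lower = x·R_p = 16.34 MΩ, R_upper = (1−x)·R_p = 64.16 MΩ.
Lower segment in parallel with the load: 16.34 ‖ 425 = 15.74 MΩ.
Loaded-divider output: V_out = 44.6 × 0.1970 = 8.785 V.

V_out ≈ 8.78 V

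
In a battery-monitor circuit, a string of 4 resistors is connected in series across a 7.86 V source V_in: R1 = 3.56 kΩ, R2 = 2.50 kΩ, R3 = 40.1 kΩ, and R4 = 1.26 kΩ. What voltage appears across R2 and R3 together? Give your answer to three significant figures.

Series total: ΣR = 3.56 + 2.50 + 40.1 + 1.26 = 47.42 kΩ.
R_{R2..R3} = 2.50 + 40.1 = 42.60 kΩ.
By the voltage-divider rule, V = 7.86 × 42.60/47.42 = 7.061 V.

V ≈ 7.06 V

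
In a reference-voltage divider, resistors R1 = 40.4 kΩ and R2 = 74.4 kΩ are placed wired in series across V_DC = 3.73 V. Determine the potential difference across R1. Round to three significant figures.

V ≈ 1.31 V

Total series resistance ΣR = 40.4 + 74.4 = 114.8 kΩ.
V = V_DC · R/ΣR = 3.73 × 0.3519 = 1.313 V.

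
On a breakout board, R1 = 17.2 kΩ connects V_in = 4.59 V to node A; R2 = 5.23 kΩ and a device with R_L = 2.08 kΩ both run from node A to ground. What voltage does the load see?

The load sits in parallel with R2, giving an effective lower resistance R2' = R2·R_L/(R2+R_L) = 1.488 kΩ.
Voltage divider with the loaded lower leg: V_out = 4.59 × 1.488/(17.2 + 1.488) = 4.59 × 0.07963 = 0.3655 V.

V_out ≈ 0.366 V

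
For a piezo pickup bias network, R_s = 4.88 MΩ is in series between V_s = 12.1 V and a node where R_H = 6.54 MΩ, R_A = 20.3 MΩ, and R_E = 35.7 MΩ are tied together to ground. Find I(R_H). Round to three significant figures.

I ≈ 0.871 µA

Equivalent of the parallel group: R_p = 4.344 MΩ.
V_A = 12.1 × 4.344/9.224 = 5.699 V.
Branch current I = V_A/R_H = 5.699/6.54 = 0.8714 µA.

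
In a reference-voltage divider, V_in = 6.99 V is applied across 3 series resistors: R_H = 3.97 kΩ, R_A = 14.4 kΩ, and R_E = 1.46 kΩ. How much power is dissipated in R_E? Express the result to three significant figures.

The common current is I = 6.99/19.83 = 0.3525 mA.
P(R_E) = I²·R_E = (0.3525)² × 1.46 = 0.1814 mW.

P ≈ 0.181 mW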